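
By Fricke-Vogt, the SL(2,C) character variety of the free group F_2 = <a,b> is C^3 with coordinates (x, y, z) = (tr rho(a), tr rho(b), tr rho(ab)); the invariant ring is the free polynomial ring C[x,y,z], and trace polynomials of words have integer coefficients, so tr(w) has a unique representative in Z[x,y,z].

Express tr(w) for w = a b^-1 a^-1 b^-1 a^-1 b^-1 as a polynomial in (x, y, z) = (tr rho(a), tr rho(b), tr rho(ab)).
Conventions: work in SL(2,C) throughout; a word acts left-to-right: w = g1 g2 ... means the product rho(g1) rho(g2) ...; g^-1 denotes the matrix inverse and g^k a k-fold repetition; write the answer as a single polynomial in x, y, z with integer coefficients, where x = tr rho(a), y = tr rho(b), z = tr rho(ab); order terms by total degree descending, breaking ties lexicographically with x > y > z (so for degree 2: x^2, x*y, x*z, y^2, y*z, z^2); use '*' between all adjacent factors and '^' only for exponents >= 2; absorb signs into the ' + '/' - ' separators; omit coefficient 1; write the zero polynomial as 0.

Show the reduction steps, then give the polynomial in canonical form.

trace(b^-1) = trace(b) = y
trace(b^-2) = trace(b^-1) * trace(b) - trace(1)   [inverse elimination on b] = y^2 - 2
trace(a b a) = trace(a) * trace(b a) - trace(b)   [square of a] = x*z - y
trace(a b a b) = trace(a b) * trace(a b) - trace(1)   [split at a repeated a] = z^2 - 2
trace(b^-1 a b a) = trace(a b a) * trace(b) - trace(a b a b)   [inverse elimination on b] = x*y*z - y^2 - z^2 + 2
trace(a b a^-1 b^-1) = trace(b^-1 a b) * trace(a) - trace(b^-1 a b a)   [inverse elimination on a] = -x*y*z + x^2 + y^2 + z^2 - 2
trace(a^-1 b^-2 a b) = trace(a b a^-1 b^-1) * trace(b) - trace(a b a^-1)   [inverse elimination on b] = -x*y^2*z + x^2*y + y^3 + y*z^2 - 3*y
trace(b^-1 a b^-1 a^-1 b^-1) = trace(a^-1 b^-2 a) * trace(b) - trace(a^-1 b^-2 a b)   [inverse elimination on b] = x*y^2*z - x^2*y - y*z^2 + y
trace(b^-1 a) = trace(a) * trace(b) - trace(a b)   [inverse elimination on b] = x*y - z
trace(b^-1 a b^-1) = trace(b^-1 a) * trace(b) - trace(b^-1 a b)   [inverse elimination on b] = x*y^2 - y*z - x
trace(a^2) = trace(a) * trace(a) - trace(1)   [square of a] = x^2 - 2
trace(b a^2 b) = trace(b) * trace(a^2 b) - trace(a^2)   [square of b] = x*y*z - x^2 - y^2 + 2
trace(b a b) = trace(b) * trace(a b) - trace(a)   [square of b] = y*z - x
trace(b a^2 b a) = trace(a) * trace(b a b a) - trace(b a b)   [square of a] = x*z^2 - y*z - x
trace(a b a^-1 b a) = trace(b a^2 b) * trace(a) - trace(b a^2 b a)   [inverse elimination on a] = x^2*y*z - x^3 - x*y^2 - x*z^2 + y*z + 3*x
trace(b a b a b) = trace(b) * trace(a b a b) - trace(a b a)   [square of b] = y*z^2 - x*z - y
trace(b a b a b a) = trace(b a b a) * trace(b a) - trace(a b)   [split at a repeated b] = z^3 - 3*z
trace(a b a^-1 b a b) = trace(b a b a b) * trace(a) - trace(b a b a b a)   [inverse elimination on a] = x*y*z^2 - x^2*z - z^3 - x*y + 3*z
trace(a b^-1 a b a^-1 b) = trace(a b a^-1 b a) * trace(b) - trace(a b a^-1 b a b)   [inverse elimination on b] = x^2*y^2*z - x^3*y - x*y^3 - 2*x*y*z^2 + x^2*z + y^2*z + z^3 + 4*x*y - 3*z
trace(a^-1 b^-1 a b^-1 a b) = trace(a b^-1 a b a^-1) * trace(b) - trace(a b^-1 a b a^-1 b)   [inverse elimination on b] = -x^2*y^2*z + x^3*y + x*y^3 + 2*x*y*z^2 - x^2*z - y^2*z - z^3 - 3*x*y + 3*z
trace(b^-1 a b^-1 a^-1 b^-1 a) = trace(a^-1 b^-1 a b^-1 a) * trace(b) - trace(a^-1 b^-1 a b^-1 a b)   [inverse elimination on b] = x^2*y^2*z - x^3*y - 2*x*y*z^2 + x^2*z + z^3 + 2*x*y - 3*z
trace(a b^-1 a^-1 b^-1 a^-1 b^-1) = trace(b^-1 a b^-1 a^-1 b^-1) * trace(a) - trace(b^-1 a b^-1 a^-1 b^-1 a)   [inverse elimination on a] = x*y*z^2 - x^2*z - z^3 - x*y + 3*z

x*y*z^2 - x^2*z - z^3 - x*y + 3*z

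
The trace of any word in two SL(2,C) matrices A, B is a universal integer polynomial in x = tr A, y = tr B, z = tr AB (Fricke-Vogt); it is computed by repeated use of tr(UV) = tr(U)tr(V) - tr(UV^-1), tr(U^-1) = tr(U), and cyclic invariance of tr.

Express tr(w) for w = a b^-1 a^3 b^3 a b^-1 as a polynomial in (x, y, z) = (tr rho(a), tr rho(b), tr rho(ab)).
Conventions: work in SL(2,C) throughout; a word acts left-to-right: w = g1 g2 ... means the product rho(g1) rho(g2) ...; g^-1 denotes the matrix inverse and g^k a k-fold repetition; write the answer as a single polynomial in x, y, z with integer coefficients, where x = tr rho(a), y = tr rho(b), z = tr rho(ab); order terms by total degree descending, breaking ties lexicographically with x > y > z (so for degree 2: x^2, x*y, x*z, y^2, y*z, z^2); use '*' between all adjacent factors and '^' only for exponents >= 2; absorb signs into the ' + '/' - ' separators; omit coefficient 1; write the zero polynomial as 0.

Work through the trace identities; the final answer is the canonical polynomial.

x^4*y^4*z - x^5*y^3 - x^3*y^5 - 2*x^3*y^3*z^2 + x^4*y^2*z + x^2*y^2*z^3 + 5*x^3*y^3 + x^3*y*z^2 + x*y^5 + 2*x*y^3*z^2 - 7*x^2*y^2*z - x^2*z^3 - y^4*z - y^2*z^3 - 3*x*y^3 + 2*x^2*z + 5*y^2*z + z^3 - 2*x*y - 3*z

reduce: trace(b a^2) = trace(a) trace(b a) - trace(b) = x*z - y
reduce: trace(a^3 b) = trace(a) trace(b a^2) - trace(b a) = x^2*z - x*y - z
trace(a^2) = trace(a) trace(a) - trace(1) = x^2 - 2
trace(a^3) = trace(a) trace(a^2) - trace(a) = x^3 - 3*x
so trace(a^3 b^2) = trace(b) trace(a^3 b) - trace(a^3) = x^2*y*z - x^3 - x*y^2 - y*z + 3*x
trace(a b^3 a^2) = trace(b) trace(a^3 b^2) - trace(a^3 b) = x^2*y^2*z - x^3*y - x*y^3 - x^2*z - y^2*z + 4*x*y + z
trace(a^2 b^2) = trace(b) trace(a^2 b) - trace(a^2) = x*y*z - x^2 - y^2 + 2
reduce: trace(a b^3 a) = trace(b) trace(a^2 b^2) - trace(a^2 b) = x*y^2*z - x^2*y - y^3 - x*z + 3*y
reduce: trace(a^3 b^3 a) = trace(a) trace(a b^3 a^2) - trace(a b^3 a) = x^3*y^2*z - x^4*y - x^2*y^3 - x^3*z - 2*x*y^2*z + 5*x^2*y + y^3 + 2*x*z - 3*y
trace(a^3 b^3 a^2) = trace(a) trace(a^3 b^3 a) - trace(a^3 b^3) = x^4*y^2*z - x^5*y - x^3*y^3 - x^4*z - 3*x^2*y^2*z + 6*x^3*y + 2*x*y^3 + 3*x^2*z + y^2*z - 7*x*y - z
trace(a b a b) = trace(b a) trace(b a) - trace(1) = z^2 - 2
trace(b a b^2 a) = trace(b) trace(a b a b) - trace(a b a) = y*z^2 - x*z - y
trace(a b^2) = trace(b) trace(a b) - trace(a) = y*z - x
trace(b a b^2) = trace(b) trace(a b^2) - trace(a b) = y^2*z - x*y - z
trace(b^2 a^2 b a) = trace(a) trace(b a b^2 a) - trace(b a b^2) = x*y*z^2 - x^2*z - y^2*z + z
reduce: trace(a b^2 a^2 b a) = trace(a) trace(b^2 a^2 b a) - trace(b^2 a^2 b) = x^2*y*z^2 - x^3*z - 2*x*y^2*z + x^2*y + y^3 + 2*x*z - 3*y
trace(b a^2 b a^3 b) = trace(a) trace(a b^2 a^2 b a) - trace(a b^2 a^2 b) = x^3*y*z^2 - x^4*z - 2*x^2*y^2*z + x^3*y + x*y^3 - x*y*z^2 + 3*x^2*z + y^2*z - 3*x*y - z
so trace(b a b a^2) = trace(a) trace(b a b a) - trace(b a b) = x*z^2 - y*z - x
reduce: trace(b a^3 b a) = trace(a) trace(b a b a^2) - trace(b a b a) = x^2*z^2 - x*y*z - x^2 - z^2 + 2
trace(b a^2 b a^3) = trace(a) trace(b a^3 b a) - trace(b a^3 b) = x^3*z^2 - 2*x^2*y*z + x*y^2 - x*z^2 + y*z - x
reduce: trace(a^3 b^3 a^2 b) = trace(b) trace(b a^2 b a^3 b) - trace(b a^2 b a^3) = x^3*y^2*z^2 - x^4*y*z - 2*x^2*y^3*z + x^3*y^2 - x^3*z^2 + x*y^4 - x*y^2*z^2 + 5*x^2*y*z + y^3*z - 4*x*y^2 + x*z^2 - 2*y*z + x
so trace(a b^-1 a^3 b^3 a) = trace(a^3 b^3 a^2) trace(b) - trace(a^3 b^3 a^2 b) = x^4*y^3*z - x^5*y^2 - x^3*y^4 - x^3*y^2*z^2 - x^2*y^3*z + 5*x^3*y^2 + x^3*z^2 + x*y^4 + x*y^2*z^2 - 2*x^2*y*z - 3*x*y^2 - x*z^2 + y*z - x
trace(a b^2 a b a) = trace(b) trace(a b a^2 b) - trace(a b a^2) = x*y*z^2 - x^2*z - y^2*z + z
so trace(b^2 a b a^3) = trace(a) trace(a b^2 a b a) - trace(a b^2 a b) = x^2*y*z^2 - x^3*z - x*y^2*z - y*z^2 + 2*x*z + y
so trace(b a b a^4 b) = trace(a) trace(b^2 a b a^3) - trace(b^2 a b a^2) = x^3*y*z^2 - x^4*z - x^2*y^2*z - 2*x*y*z^2 + 3*x^2*z + y^2*z + x*y - z
so trace(b a b a^4) = trace(a) trace(b a b a^3) - trace(b a b a^2) = x^3*z^2 - x^2*y*z - x^3 - 2*x*z^2 + y*z + 3*x
reduce: trace(a^3 b^3 a b a) = trace(b) trace(b a b a^4 b) - trace(b a b a^4) = x^3*y^2*z^2 - x^4*y*z - x^2*y^3*z - x^3*z^2 - 2*x*y^2*z^2 + 4*x^2*y*z + y^3*z + x^3 + x*y^2 + 2*x*z^2 - 2*y*z - 3*x
trace(a b a b a b) = trace(b a) trace(b a b a) - trace(b^-1 a^-1) = z^3 - 3*z
trace(a b a b a b^2) = trace(b) trace(a b a b a b) - trace(a b a b a) = y*z^3 - x*z^2 - 2*y*z + x
reduce: trace(b^3 a b a b a) = trace(b) trace(a b a b a b^2) - trace(a b a b a b) = y^2*z^3 - x*y*z^2 - 2*y^2*z - z^3 + x*y + 3*z
trace(b a b a b^2) = trace(b) trace(b a b a b) - trace(b a b a) = y^2*z^2 - x*y*z - y^2 - z^2 + 2
trace(b^3 a b a b) = trace(b) trace(b a b a b^2) - trace(b a b a b) = y^3*z^2 - x*y^2*z - y^3 - 2*y*z^2 + x*z + 3*y
reduce: trace(a b^3 a b a b a) = trace(a) trace(b^3 a b a b a) - trace(b^3 a b a b) = x*y^2*z^3 - x^2*y*z^2 - y^3*z^2 - x*y^2*z - x*z^3 + x^2*y + y^3 + 2*y*z^2 + 2*x*z - 3*y
reduce: trace(a^3 b^3 a b a b) = trace(a) trace(a b^3 a b a b a) - trace(a b^3 a b a b) = x^2*y^2*z^3 - x^3*y*z^2 - x*y^3*z^2 - x^2*y^2*z - x^2*z^3 - y^2*z^3 + x^3*y + x*y^3 + 3*x*y*z^2 + 2*x^2*z + 2*y^2*z + z^3 - 4*x*y - 3*z
reduce: trace(a b^-1 a^3 b^3 a b) = trace(a^3 b^3 a b a) trace(b) - trace(a^3 b^3 a b a b) = x^3*y^3*z^2 - x^4*y^2*z - x^2*y^4*z - x^2*y^2*z^3 - x*y^3*z^2 + 5*x^2*y^2*z + x^2*z^3 + y^4*z + y^2*z^3 - x*y*z^2 - 2*x^2*z - 4*y^2*z - z^3 + x*y + 3*z
reduce: trace(a b^-1 a^3 b^3 a b^-1) = trace(a b^-1 a^3 b^3 a) trace(b) - trace(a b^-1 a^3 b^3 a b) = x^4*y^4*z - x^5*y^3 - x^3*y^5 - 2*x^3*y^3*z^2 + x^4*y^2*z + x^2*y^2*z^3 + 5*x^3*y^3 + x^3*y*z^2 + x*y^5 + 2*x*y^3*z^2 - 7*x^2*y^2*z - x^2*z^3 - y^4*z - y^2*z^3 - 3*x*y^3 + 2*x^2*z + 5*y^2*z + z^3 - 2*x*y - 3*z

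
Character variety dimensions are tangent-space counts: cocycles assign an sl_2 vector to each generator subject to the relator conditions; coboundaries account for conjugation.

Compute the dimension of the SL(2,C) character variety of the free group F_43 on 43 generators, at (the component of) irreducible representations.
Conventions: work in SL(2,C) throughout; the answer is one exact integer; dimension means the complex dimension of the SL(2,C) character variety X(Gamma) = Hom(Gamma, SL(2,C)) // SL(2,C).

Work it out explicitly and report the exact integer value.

126

The free group F_43: 43 generators, no relators.
So Z^1 = (sl_2)^43 in full: dim Z^1 = 129.
dim B^1 = 3: the coboundary map is injective because an irreducible image has centralizer 0 in sl_2.
dim X = dim H^1 = dim Z^1 - dim B^1 = 129 - 3 = 126.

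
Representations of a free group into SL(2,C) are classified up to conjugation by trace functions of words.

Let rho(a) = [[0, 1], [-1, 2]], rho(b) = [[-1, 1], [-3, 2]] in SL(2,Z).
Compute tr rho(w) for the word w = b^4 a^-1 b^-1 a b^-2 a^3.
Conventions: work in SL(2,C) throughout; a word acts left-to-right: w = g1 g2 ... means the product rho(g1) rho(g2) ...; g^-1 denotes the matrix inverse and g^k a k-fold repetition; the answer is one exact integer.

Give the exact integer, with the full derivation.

-4

rho(b) = [[-1, 1], [-3, 2]]
... * rho(b) = [[-1, 1], [-3, 2]]  ->  [[-2, 1], [-3, 1]]
... * rho(b) = [[-1, 1], [-3, 2]]  ->  [[-1, 0], [0, -1]]
... * rho(b) = [[-1, 1], [-3, 2]]  ->  [[1, -1], [3, -2]]
... * rho(a^-1) = [[2, -1], [1, 0]]  ->  [[1, -1], [4, -3]]
... * rho(b^-1) = [[2, -1], [3, -1]]  ->  [[-1, 0], [-1, -1]]
... * rho(a) = [[0, 1], [-1, 2]]  ->  [[0, -1], [1, -3]]
... * rho(b^-1) = [[2, -1], [3, -1]]  ->  [[-3, 1], [-7, 2]]
... * rho(b^-1) = [[2, -1], [3, -1]]  ->  [[-3, 2], [-8, 5]]
... * rho(a) = [[0, 1], [-1, 2]]  ->  [[-2, 1], [-5, 2]]
... * rho(a) = [[0, 1], [-1, 2]]  ->  [[-1, 0], [-2, -1]]
... * rho(a) = [[0, 1], [-1, 2]]  ->  [[0, -1], [1, -4]]
tr = 0 + -4 = -4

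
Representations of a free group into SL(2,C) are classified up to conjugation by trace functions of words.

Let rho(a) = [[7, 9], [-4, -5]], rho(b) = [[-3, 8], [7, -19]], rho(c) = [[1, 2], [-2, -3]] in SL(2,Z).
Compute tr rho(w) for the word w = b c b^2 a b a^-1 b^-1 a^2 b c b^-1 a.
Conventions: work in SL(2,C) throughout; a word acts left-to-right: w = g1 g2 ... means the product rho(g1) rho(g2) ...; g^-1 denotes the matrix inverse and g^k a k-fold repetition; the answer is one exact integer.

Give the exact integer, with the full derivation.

rho(b) = [[-3, 8], [7, -19]]
... * rho(c) = [[1, 2], [-2, -3]]  ->  [[-19, -30], [45, 71]]
... * rho(b) = [[-3, 8], [7, -19]]  ->  [[-153, 418], [362, -989]]
... * rho(b) = [[-3, 8], [7, -19]]  ->  [[3385, -9166], [-8009, 21687]]
... * rho(a) = [[7, 9], [-4, -5]]  ->  [[60359, 76295], [-142811, -180516]]
... * rho(b) = [[-3, 8], [7, -19]]  ->  [[352988, -966733], [-835179, 2287316]]
... * rho(a^-1) = [[-5, -9], [4, 7]]  ->  [[-5631872, -9944023], [13325159, 23527823]]
... * rho(b^-1) = [[-19, -8], [-7, -3]]  ->  [[176613729, 74887045], [-417872782, -177184741]]
... * rho(a) = [[7, 9], [-4, -5]]  ->  [[936747923, 1215088336], [-2216370510, -2874931333]]
... * rho(a) = [[7, 9], [-4, -5]]  ->  [[1696882117, 2355289627], [-4014868238, -5572677925]]
... * rho(b) = [[-3, 8], [7, -19]]  ->  [[11396381038, -31175445977], [-26964140761, 73761934671]]
... * rho(c) = [[1, 2], [-2, -3]]  ->  [[73747272992, 116319100007], [-174488010103, -275214085535]]
... * rho(b^-1) = [[-19, -8], [-7, -3]]  ->  [[-2215431886897, -938935483957], [5241770790702, 2221546337429]]
... * rho(a) = [[7, 9], [-4, -5]]  ->  [[-11752281272451, -15244209562288], [27806210185198, 36068205429173]]
tr = -11752281272451 + 36068205429173 = 24315924156722

24315924156722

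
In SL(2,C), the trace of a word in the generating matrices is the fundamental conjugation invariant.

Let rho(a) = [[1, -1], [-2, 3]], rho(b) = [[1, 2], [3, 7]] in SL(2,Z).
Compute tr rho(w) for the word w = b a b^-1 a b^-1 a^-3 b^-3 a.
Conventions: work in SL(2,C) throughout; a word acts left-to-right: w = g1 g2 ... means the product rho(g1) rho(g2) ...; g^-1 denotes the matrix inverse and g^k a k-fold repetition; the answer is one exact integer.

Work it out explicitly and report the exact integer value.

rho(b) = [[1, 2], [3, 7]]
... * rho(a) = [[1, -1], [-2, 3]]  ->  [[-3, 5], [-11, 18]]
... * rho(b^-1) = [[7, -2], [-3, 1]]  ->  [[-36, 11], [-131, 40]]
... * rho(a) = [[1, -1], [-2, 3]]  ->  [[-58, 69], [-211, 251]]
... * rho(b^-1) = [[7, -2], [-3, 1]]  ->  [[-613, 185], [-2230, 673]]
... * rho(a^-1) = [[3, 1], [2, 1]]  ->  [[-1469, -428], [-5344, -1557]]
... * rho(a^-1) = [[3, 1], [2, 1]]  ->  [[-5263, -1897], [-19146, -6901]]
... * rho(a^-1) = [[3, 1], [2, 1]]  ->  [[-19583, -7160], [-71240, -26047]]
... * rho(b^-1) = [[7, -2], [-3, 1]]  ->  [[-115601, 32006], [-420539, 116433]]
... * rho(b^-1) = [[7, -2], [-3, 1]]  ->  [[-905225, 263208], [-3293072, 957511]]
... * rho(b^-1) = [[7, -2], [-3, 1]]  ->  [[-7126199, 2073658], [-25924037, 7543655]]
... * rho(a) = [[1, -1], [-2, 3]]  ->  [[-11273515, 13347173], [-41011347, 48555002]]
tr = -11273515 + 48555002 = 37281487

37281487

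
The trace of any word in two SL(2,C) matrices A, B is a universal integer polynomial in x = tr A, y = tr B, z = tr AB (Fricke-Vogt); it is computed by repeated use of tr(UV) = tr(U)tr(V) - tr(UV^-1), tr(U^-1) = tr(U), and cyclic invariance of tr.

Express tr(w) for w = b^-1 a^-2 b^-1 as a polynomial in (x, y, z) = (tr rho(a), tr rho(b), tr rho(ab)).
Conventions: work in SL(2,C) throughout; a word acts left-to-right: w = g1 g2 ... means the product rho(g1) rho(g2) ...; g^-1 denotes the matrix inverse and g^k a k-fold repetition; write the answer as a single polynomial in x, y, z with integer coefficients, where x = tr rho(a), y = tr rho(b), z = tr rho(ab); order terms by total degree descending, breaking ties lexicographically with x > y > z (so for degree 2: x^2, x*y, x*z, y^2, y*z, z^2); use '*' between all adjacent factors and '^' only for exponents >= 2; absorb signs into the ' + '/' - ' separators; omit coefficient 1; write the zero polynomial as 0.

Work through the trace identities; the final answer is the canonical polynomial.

x*y*z - x^2 - y^2 + 2

tr(b^-1) = tr(b) = y
tr(b^-1 a) = tr(a) * tr(b) - tr(a b) = x*y - z
tr(b^-1 a^-1) = tr(b^-1) * tr(a) - tr(b^-1 a) = z
tr(a^-1 b^-2) = tr(b^-1 a^-1) * tr(b) - tr(b^-1 a^-1 b) = y*z - x
tr(b^-2) = tr(b^-1) * tr(b) - tr(1) = y^2 - 2
tr(b^-1 a^-2 b^-1) = tr(a^-1 b^-2) * tr(a) - tr(a^-1 b^-2 a) = x*y*z - x^2 - y^2 + 2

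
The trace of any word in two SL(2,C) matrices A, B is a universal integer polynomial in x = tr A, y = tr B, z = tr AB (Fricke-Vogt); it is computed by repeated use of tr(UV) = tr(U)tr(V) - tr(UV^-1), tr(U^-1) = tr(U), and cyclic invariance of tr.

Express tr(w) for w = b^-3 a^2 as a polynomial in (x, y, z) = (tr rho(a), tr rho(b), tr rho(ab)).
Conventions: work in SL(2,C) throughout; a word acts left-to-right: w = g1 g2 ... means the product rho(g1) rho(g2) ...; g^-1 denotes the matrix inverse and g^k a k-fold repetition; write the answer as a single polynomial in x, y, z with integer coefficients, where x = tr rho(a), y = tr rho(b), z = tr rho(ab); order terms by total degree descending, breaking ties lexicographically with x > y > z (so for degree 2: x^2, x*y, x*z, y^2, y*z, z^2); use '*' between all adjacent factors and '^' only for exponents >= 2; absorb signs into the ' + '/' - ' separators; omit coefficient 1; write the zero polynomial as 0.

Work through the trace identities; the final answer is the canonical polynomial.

x^2*y^3 - x*y^2*z - 2*x^2*y - y^3 + x*z + 3*y

so trace(a^2) = trace(a) * trace(a) - trace(1)   [square of a] = x^2 - 2
trace(a^2 b) = trace(a) * trace(b a) - trace(b)   [square of a] = x*z - y
reduce: trace(a^2 b^-1) = trace(a^2) * trace(b) - trace(a^2 b)   [inverse elimination on b] = x^2*y - x*z - y
trace(b^-2 a^2) = trace(a^2 b^-1) * trace(b) - trace(a^2)   [inverse elimination on b] = x^2*y^2 - x*y*z - x^2 - y^2 + 2
reduce: trace(b^-3 a^2) = trace(b^-2 a^2) * trace(b) - trace(b^-2 a^2 b)   [inverse elimination on b] = x^2*y^3 - x*y^2*z - 2*x^2*y - y^3 + x*z + 3*y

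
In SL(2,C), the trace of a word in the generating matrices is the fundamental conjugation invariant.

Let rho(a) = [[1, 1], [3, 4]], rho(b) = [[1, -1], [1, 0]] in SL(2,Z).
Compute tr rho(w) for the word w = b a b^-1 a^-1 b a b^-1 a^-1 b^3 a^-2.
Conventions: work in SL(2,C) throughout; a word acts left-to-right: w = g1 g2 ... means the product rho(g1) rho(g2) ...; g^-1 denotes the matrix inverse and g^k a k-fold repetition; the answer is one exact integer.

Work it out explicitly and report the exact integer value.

-20827

rho(b) = [[1, -1], [1, 0]]
... * rho(a) = [[1, 1], [3, 4]]  ->  [[-2, -3], [1, 1]]
... * rho(b^-1) = [[0, 1], [-1, 1]]  ->  [[3, -5], [-1, 2]]
... * rho(a^-1) = [[4, -1], [-3, 1]]  ->  [[27, -8], [-10, 3]]
... * rho(b) = [[1, -1], [1, 0]]  ->  [[19, -27], [-7, 10]]
... * rho(a) = [[1, 1], [3, 4]]  ->  [[-62, -89], [23, 33]]
... * rho(b^-1) = [[0, 1], [-1, 1]]  ->  [[89, -151], [-33, 56]]
... * rho(a^-1) = [[4, -1], [-3, 1]]  ->  [[809, -240], [-300, 89]]
... * rho(b) = [[1, -1], [1, 0]]  ->  [[569, -809], [-211, 300]]
... * rho(b) = [[1, -1], [1, 0]]  ->  [[-240, -569], [89, 211]]
... * rho(b) = [[1, -1], [1, 0]]  ->  [[-809, 240], [300, -89]]
... * rho(a^-1) = [[4, -1], [-3, 1]]  ->  [[-3956, 1049], [1467, -389]]
... * rho(a^-1) = [[4, -1], [-3, 1]]  ->  [[-18971, 5005], [7035, -1856]]
tr = -18971 + -1856 = -20827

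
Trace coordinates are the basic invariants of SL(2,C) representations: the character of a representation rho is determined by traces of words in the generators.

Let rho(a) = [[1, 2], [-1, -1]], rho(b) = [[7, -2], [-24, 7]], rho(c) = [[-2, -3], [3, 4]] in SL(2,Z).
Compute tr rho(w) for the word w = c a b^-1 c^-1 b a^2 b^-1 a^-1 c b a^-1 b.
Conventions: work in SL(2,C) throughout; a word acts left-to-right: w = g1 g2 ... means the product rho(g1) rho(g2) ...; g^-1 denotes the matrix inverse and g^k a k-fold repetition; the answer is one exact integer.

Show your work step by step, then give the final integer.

328102

rho(c) = [[-2, -3], [3, 4]]
... * rho(a) = [[1, 2], [-1, -1]]  ->  [[1, -1], [-1, 2]]
... * rho(b^-1) = [[7, 2], [24, 7]]  ->  [[-17, -5], [41, 12]]
... * rho(c^-1) = [[4, 3], [-3, -2]]  ->  [[-53, -41], [128, 99]]
... * rho(b) = [[7, -2], [-24, 7]]  ->  [[613, -181], [-1480, 437]]
... * rho(a) = [[1, 2], [-1, -1]]  ->  [[794, 1407], [-1917, -3397]]
... * rho(a) = [[1, 2], [-1, -1]]  ->  [[-613, 181], [1480, -437]]
... * rho(b^-1) = [[7, 2], [24, 7]]  ->  [[53, 41], [-128, -99]]
... * rho(a^-1) = [[-1, -2], [1, 1]]  ->  [[-12, -65], [29, 157]]
... * rho(c) = [[-2, -3], [3, 4]]  ->  [[-171, -224], [413, 541]]
... * rho(b) = [[7, -2], [-24, 7]]  ->  [[4179, -1226], [-10093, 2961]]
... * rho(a^-1) = [[-1, -2], [1, 1]]  ->  [[-5405, -9584], [13054, 23147]]
... * rho(b) = [[7, -2], [-24, 7]]  ->  [[192181, -56278], [-464150, 135921]]
tr = 192181 + 135921 = 328102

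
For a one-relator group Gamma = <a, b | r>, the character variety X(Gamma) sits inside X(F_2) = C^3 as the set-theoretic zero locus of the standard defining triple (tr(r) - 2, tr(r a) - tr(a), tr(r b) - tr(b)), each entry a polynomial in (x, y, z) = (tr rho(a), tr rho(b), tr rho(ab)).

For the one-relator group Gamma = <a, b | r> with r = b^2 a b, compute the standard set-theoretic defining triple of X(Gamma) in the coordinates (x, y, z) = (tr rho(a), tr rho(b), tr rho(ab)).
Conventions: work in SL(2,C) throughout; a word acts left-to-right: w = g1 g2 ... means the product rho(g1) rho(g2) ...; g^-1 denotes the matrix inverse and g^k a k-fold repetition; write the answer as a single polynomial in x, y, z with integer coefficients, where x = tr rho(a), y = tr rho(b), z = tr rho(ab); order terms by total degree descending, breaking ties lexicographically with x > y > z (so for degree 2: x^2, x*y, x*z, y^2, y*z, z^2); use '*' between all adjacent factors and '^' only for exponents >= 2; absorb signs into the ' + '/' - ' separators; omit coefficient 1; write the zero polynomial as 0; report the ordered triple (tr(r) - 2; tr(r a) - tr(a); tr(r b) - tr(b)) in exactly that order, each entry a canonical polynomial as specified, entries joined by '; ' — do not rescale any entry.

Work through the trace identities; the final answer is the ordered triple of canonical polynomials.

y^2*z - x*y - z - 2; y*z^2 - x*z - x - y; y^3*z - x*y^2 - 2*y*z + x - y

trace(b a b) = trace(b) trace(a b) - trace(a)  (reduce the b square) = y*z - x
next, trace(b^2 a b) = trace(b) trace(b a b) - trace(b a)  (reduce the b square) = y^2*z - x*y - z
next, trace(a b a b) = trace(b a) trace(b a) - trace(1)   [split at a repeated b] = z^2 - 2
trace(a b a) = trace(a) trace(b a) - trace(b)   [square of a] = x*z - y
trace(b^2 a b a) = trace(b) trace(a b a b) - trace(a b a)   [square of b] = y*z^2 - x*z - y
trace(b^2 a b^2) = trace(b) trace(a b^3) - trace(a b^2)   [square of b] = y^3*z - x*y^2 - 2*y*z + x
assemble the triple (trace(r) - 2; trace(r a) - x; trace(r b) - y)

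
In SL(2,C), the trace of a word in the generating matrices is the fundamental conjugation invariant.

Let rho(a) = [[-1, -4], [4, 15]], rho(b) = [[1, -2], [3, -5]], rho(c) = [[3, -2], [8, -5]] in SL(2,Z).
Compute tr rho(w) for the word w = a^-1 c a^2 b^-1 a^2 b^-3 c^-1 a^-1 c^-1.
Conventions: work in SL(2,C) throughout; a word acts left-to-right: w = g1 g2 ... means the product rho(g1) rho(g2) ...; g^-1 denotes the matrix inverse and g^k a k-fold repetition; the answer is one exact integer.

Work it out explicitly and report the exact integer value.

113973587950

rho(a^-1) = [[15, 4], [-4, -1]]
... * rho(c) = [[3, -2], [8, -5]]  ->  [[77, -50], [-20, 13]]
... * rho(a) = [[-1, -4], [4, 15]]  ->  [[-277, -1058], [72, 275]]
... * rho(a) = [[-1, -4], [4, 15]]  ->  [[-3955, -14762], [1028, 3837]]
... * rho(b^-1) = [[-5, 2], [-3, 1]]  ->  [[64061, -22672], [-16651, 5893]]
... * rho(a) = [[-1, -4], [4, 15]]  ->  [[-154749, -596324], [40223, 154999]]
... * rho(a) = [[-1, -4], [4, 15]]  ->  [[-2230547, -8325864], [579773, 2164093]]
... * rho(b^-1) = [[-5, 2], [-3, 1]]  ->  [[36130327, -12786958], [-9391144, 3323639]]
... * rho(b^-1) = [[-5, 2], [-3, 1]]  ->  [[-142290761, 59473696], [36984803, -15458649]]
... * rho(b^-1) = [[-5, 2], [-3, 1]]  ->  [[533032717, -225107826], [-138548068, 58510957]]
... * rho(c^-1) = [[-5, 2], [-8, 3]]  ->  [[-864300977, 390741956], [224652684, -101563265]]
... * rho(a^-1) = [[15, 4], [-4, -1]]  ->  [[-14527482479, -3847945864], [3776043320, 1000174001]]
... * rho(c^-1) = [[-5, 2], [-8, 3]]  ->  [[103420979307, -40598802550], [-26881608608, 10552608643]]
tr = 103420979307 + 10552608643 = 113973587950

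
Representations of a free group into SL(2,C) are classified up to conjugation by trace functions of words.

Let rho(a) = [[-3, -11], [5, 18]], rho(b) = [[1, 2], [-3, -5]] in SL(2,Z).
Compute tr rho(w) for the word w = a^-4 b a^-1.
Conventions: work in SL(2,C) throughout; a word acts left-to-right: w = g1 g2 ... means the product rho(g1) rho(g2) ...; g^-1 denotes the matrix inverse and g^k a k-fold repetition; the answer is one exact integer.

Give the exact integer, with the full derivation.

-486130

rho(a^-1) = [[18, 11], [-5, -3]]
... * rho(a^-1) = [[18, 11], [-5, -3]]  ->  [[269, 165], [-75, -46]]
... * rho(a^-1) = [[18, 11], [-5, -3]]  ->  [[4017, 2464], [-1120, -687]]
... * rho(a^-1) = [[18, 11], [-5, -3]]  ->  [[59986, 36795], [-16725, -10259]]
... * rho(b) = [[1, 2], [-3, -5]]  ->  [[-50399, -64003], [14052, 17845]]
... * rho(a^-1) = [[18, 11], [-5, -3]]  ->  [[-587167, -362380], [163711, 101037]]
tr = -587167 + 101037 = -486130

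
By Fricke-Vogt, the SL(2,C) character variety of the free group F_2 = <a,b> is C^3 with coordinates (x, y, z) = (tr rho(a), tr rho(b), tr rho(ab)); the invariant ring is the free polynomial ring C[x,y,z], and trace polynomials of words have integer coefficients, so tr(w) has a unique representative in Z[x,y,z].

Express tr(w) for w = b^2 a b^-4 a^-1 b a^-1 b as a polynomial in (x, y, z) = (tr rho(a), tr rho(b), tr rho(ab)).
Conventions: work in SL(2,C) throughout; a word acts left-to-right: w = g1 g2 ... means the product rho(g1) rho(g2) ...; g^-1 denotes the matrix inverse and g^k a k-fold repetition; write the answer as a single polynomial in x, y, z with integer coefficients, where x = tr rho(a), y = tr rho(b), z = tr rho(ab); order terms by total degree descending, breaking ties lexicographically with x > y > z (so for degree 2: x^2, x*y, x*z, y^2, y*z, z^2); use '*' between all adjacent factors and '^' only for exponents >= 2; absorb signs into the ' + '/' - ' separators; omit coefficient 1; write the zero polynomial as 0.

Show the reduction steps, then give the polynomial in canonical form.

-x^2*y^7*z + x^3*y^6 + x*y^8 + 2*x*y^6*z^2 + 2*x^2*y^5*z - y^7*z - y^5*z^3 - 3*x^3*y^4 - 7*x*y^6 - 6*x*y^4*z^2 + x^2*y^3*z + 7*y^5*z + 3*y^3*z^3 + 2*x^3*y^2 + 14*x*y^4 + 4*x*y^2*z^2 - 2*x^2*y*z - 14*y^3*z - 2*y*z^3 - 8*x*y^2 + 8*y*z + x

apply: tr(a^2 b) = tr(a) tr(b a) - tr(b)  (reduce the a square) = x*z - y
apply: tr(a^2) = tr(a) tr(a) - tr(1)  (reduce the a square) = x^2 - 2
apply: tr(a^2 b^2) = tr(b) tr(a^2 b) - tr(a^2)  (reduce the b square) = x*y*z - x^2 - y^2 + 2
use: tr(b^2 a^2 b) = tr(b) tr(a^2 b^2) - tr(a^2 b)  (reduce the b square) = x*y^2*z - x^2*y - y^3 - x*z + 3*y
use: tr(a b^4 a) = tr(b) tr(b^2 a^2 b) - tr(b^2 a^2)  (reduce the b square) = x*y^3*z - x^2*y^2 - y^4 - 2*x*y*z + x^2 + 4*y^2 - 2
tr(a b a b) = tr(b a) tr(b a) - tr(1)  (split on b) = z^2 - 2
use: tr(b a b a b) = tr(b) tr(a b a b) - tr(a b a)  (reduce the b square) = y*z^2 - x*z - y
tr(b^2 a b a b) = tr(b) tr(b a b a b) - tr(b a b a)  (reduce the b square) = y^2*z^2 - x*y*z - y^2 - z^2 + 2
apply: tr(a b^4 a b) = tr(b) tr(b^2 a b a b) - tr(b^2 a b a)  (reduce the b square) = y^3*z^2 - x*y^2*z - y^3 - 2*y*z^2 + x*z + 3*y
use: tr(b^-1 a b^4 a) = tr(a b^4 a) tr(b) - tr(a b^4 a b)  (eliminate b^-1) = x*y^4*z - x^2*y^3 - y^5 - y^3*z^2 - x*y^2*z + x^2*y + 5*y^3 + 2*y*z^2 - x*z - 5*y
tr(b^-1 a b^4 a b^-1) = tr(b^-1 a b^4 a) tr(b) - tr(b^-1 a b^4 a b)  (eliminate b^-1) = x*y^5*z - x^2*y^4 - y^6 - y^4*z^2 - 2*x*y^3*z + 2*x^2*y^2 + 6*y^4 + 2*y^2*z^2 + x*y*z - x^2 - 9*y^2 + 2
apply: tr(b^4 a b^-3 a) = tr(b^-1 a b^4 a b^-1) tr(b) - tr(b^-1 a b^4 a)  (eliminate b^-1) = x*y^6*z - x^2*y^5 - y^7 - y^5*z^2 - 3*x*y^4*z + 3*x^2*y^3 + 7*y^5 + 3*y^3*z^2 + 2*x*y^2*z - 2*x^2*y - 14*y^3 - 2*y*z^2 + x*z + 7*y
use: tr(b^3 a b^-3 a^-1 b) = tr(b^4 a b^-3) tr(a) - tr(b^4 a b^-3 a)  (eliminate a^-1) = -x*y^6*z + x^2*y^5 + y^7 + y^5*z^2 + 3*x*y^4*z - 3*x^2*y^3 - 7*y^5 - 3*y^3*z^2 - 2*x*y^2*z + 2*x^2*y + 14*y^3 + 2*y*z^2 - 7*y
use: tr(a b^3 a b^-1) = tr(a b^3 a) tr(b) - tr(a b^3 a b)  (eliminate b^-1) = x*y^3*z - x^2*y^2 - y^4 - y^2*z^2 + 4*y^2 + z^2 - 2
tr(a b^2) = tr(b) tr(a b) - tr(a)  (reduce the b square) = y*z - x
apply: tr(b a b^2) = tr(b) tr(a b^2) - tr(a b)  (reduce the b square) = y^2*z - x*y - z
tr(a^2 b a b^2) = tr(a) tr(b a b^2 a) - tr(b a b^2)  (reduce the a square) = x*y*z^2 - x^2*z - y^2*z + z
tr(a^2 b a b) = tr(a) tr(b a b a) - tr(b a b)  (reduce the a square) = x*z^2 - y*z - x
apply: tr(a b a b^3 a) = tr(b) tr(a^2 b a b^2) - tr(a^2 b a b)  (reduce the b square) = x*y^2*z^2 - x^2*y*z - y^3*z - x*z^2 + 2*y*z + x
apply: tr(a b a b a b) = tr(b a b a) tr(b a) - tr(a b)  (split on b) = z^3 - 3*z
apply: tr(a b a b a b^2) = tr(b) tr(a b a b a b) - tr(a b a b a)  (reduce the b square) = y*z^3 - x*z^2 - 2*y*z + x
apply: tr(a b a b^3 a b) = tr(b) tr(a b a b a b^2) - tr(a b a b a b)  (reduce the b square) = y^2*z^3 - x*y*z^2 - 2*y^2*z - z^3 + x*y + 3*z
tr(a b a b^3 a b^-1) = tr(a b a b^3 a) tr(b) - tr(a b a b^3 a b)  (eliminate b^-1) = x*y^3*z^2 - x^2*y^2*z - y^4*z - y^2*z^3 + 4*y^2*z + z^3 - 3*z
apply: tr(b a b^3 a b^-2 a) = tr(a b a b^3 a b^-1) tr(b) - tr(a b a b^3 a)  (eliminate b^-1) = x*y^4*z^2 - x^2*y^3*z - y^5*z - y^3*z^3 - x*y^2*z^2 + x^2*y*z + 5*y^3*z + y*z^3 + x*z^2 - 5*y*z - x
use: tr(b^-1 a^-1 b a b^3 a b^-1) = tr(b a b^3 a b^-2) tr(a) - tr(b a b^3 a b^-2 a)  (eliminate a^-1) = -x*y^4*z^2 + 2*x^2*y^3*z + y^5*z + y^3*z^3 - x^3*y^2 - x*y^4 - x^2*y*z - 5*y^3*z - y*z^3 + 4*x*y^2 + 5*y*z - x
apply: tr(b^-1 a^-1 b a b^3 a) = tr(b a b^3 a b^-1) tr(a) - tr(b a b^3 a b^-1 a)  (eliminate a^-1) = -x*y^3*z^2 + 2*x^2*y^2*z + y^4*z + y^2*z^3 - x^3*y - x*y^3 - x^2*z - 4*y^2*z - z^3 + 3*x*y + 3*z
tr(b^3 a b^-3 a^-1 b a) = tr(b^-1 a^-1 b a b^3 a b^-1) tr(b) - tr(b^-1 a^-1 b a b^3 a)  (eliminate b^-1) = -x*y^5*z^2 + 2*x^2*y^4*z + y^6*z + y^4*z^3 - x^3*y^3 - x*y^5 + x*y^3*z^2 - 3*x^2*y^2*z - 6*y^4*z - 2*y^2*z^3 + x^3*y + 5*x*y^3 + x^2*z + 9*y^2*z + z^3 - 4*x*y - 3*z
tr(b^-2 a^-1 b a^-1 b^3 a b^-1) = tr(b^3 a b^-3 a^-1 b) tr(a) - tr(b^3 a b^-3 a^-1 b a)  (eliminate a^-1) = -x^2*y^6*z + x^3*y^5 + x*y^7 + 2*x*y^5*z^2 + x^2*y^4*z - y^6*z - y^4*z^3 - 2*x^3*y^3 - 6*x*y^5 - 4*x*y^3*z^2 + x^2*y^2*z + 6*y^4*z + 2*y^2*z^3 + x^3*y + 9*x*y^3 + 2*x*y*z^2 - x^2*z - 9*y^2*z - z^3 - 3*x*y + 3*z
apply: tr(b^3 a b^-2 a^-1 b) = tr(b^4 a b^-2) tr(a) - tr(b^4 a b^-2 a)  (eliminate a^-1) = -x*y^5*z + x^2*y^4 + y^6 + y^4*z^2 + 2*x*y^3*z - 2*x^2*y^2 - 6*y^4 - 2*y^2*z^2 + 9*y^2 - 2
use: tr(b^-2 a^-1 b a^-1 b^3 a) = tr(b^3 a b^-2 a^-1 b) tr(a) - tr(b^3 a b^-2 a^-1 b a)  (eliminate a^-1) = -x^2*y^5*z + x^3*y^4 + x*y^6 + 2*x*y^4*z^2 - y^5*z - y^3*z^3 - x^3*y^2 - 5*x*y^4 - 2*x*y^2*z^2 + x^2*y*z + 5*y^3*z + y*z^3 + 5*x*y^2 - 5*y*z - x
apply: tr(b^2 a b^-4 a^-1 b a^-1 b) = tr(b^-2 a^-1 b a^-1 b^3 a b^-1) tr(b) - tr(b^-2 a^-1 b a^-1 b^3 a)  (eliminate b^-1) = -x^2*y^7*z + x^3*y^6 + x*y^8 + 2*x*y^6*z^2 + 2*x^2*y^5*z - y^7*z - y^5*z^3 - 3*x^3*y^4 - 7*x*y^6 - 6*x*y^4*z^2 + x^2*y^3*z + 7*y^5*z + 3*y^3*z^3 + 2*x^3*y^2 + 14*x*y^4 + 4*x*y^2*z^2 - 2*x^2*y*z - 14*y^3*z - 2*y*z^3 - 8*x*y^2 + 8*y*z + x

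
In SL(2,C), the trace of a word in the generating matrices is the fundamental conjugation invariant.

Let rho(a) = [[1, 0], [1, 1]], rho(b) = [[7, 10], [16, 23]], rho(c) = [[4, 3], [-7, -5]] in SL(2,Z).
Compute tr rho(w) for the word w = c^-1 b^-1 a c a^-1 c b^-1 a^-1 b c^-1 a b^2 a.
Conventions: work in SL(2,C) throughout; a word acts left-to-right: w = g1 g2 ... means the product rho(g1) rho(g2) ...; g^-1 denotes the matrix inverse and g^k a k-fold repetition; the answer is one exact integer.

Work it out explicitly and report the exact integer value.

52698242

rho(c^-1) = [[-5, -3], [7, 4]]
... * rho(b^-1) = [[23, -10], [-16, 7]]  ->  [[-67, 29], [97, -42]]
... * rho(a) = [[1, 0], [1, 1]]  ->  [[-38, 29], [55, -42]]
... * rho(c) = [[4, 3], [-7, -5]]  ->  [[-355, -259], [514, 375]]
... * rho(a^-1) = [[1, 0], [-1, 1]]  ->  [[-96, -259], [139, 375]]
... * rho(c) = [[4, 3], [-7, -5]]  ->  [[1429, 1007], [-2069, -1458]]
... * rho(b^-1) = [[23, -10], [-16, 7]]  ->  [[16755, -7241], [-24259, 10484]]
... * rho(a^-1) = [[1, 0], [-1, 1]]  ->  [[23996, -7241], [-34743, 10484]]
... * rho(b) = [[7, 10], [16, 23]]  ->  [[52116, 73417], [-75457, -106298]]
... * rho(c^-1) = [[-5, -3], [7, 4]]  ->  [[253339, 137320], [-366801, -198821]]
... * rho(a) = [[1, 0], [1, 1]]  ->  [[390659, 137320], [-565622, -198821]]
... * rho(b) = [[7, 10], [16, 23]]  ->  [[4931733, 7064950], [-7140490, -10229103]]
... * rho(b) = [[7, 10], [16, 23]]  ->  [[147561331, 211811180], [-213649078, -306674269]]
... * rho(a) = [[1, 0], [1, 1]]  ->  [[359372511, 211811180], [-520323347, -306674269]]
tr = 359372511 + -306674269 = 52698242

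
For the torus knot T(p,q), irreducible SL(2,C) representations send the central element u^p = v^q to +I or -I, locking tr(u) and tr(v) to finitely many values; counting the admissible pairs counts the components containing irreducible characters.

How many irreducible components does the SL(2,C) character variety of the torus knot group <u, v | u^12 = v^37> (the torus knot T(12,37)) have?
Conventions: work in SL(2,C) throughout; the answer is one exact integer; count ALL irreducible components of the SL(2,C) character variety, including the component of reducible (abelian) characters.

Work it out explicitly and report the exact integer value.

In the torus knot group T(12,37), u^12 = v^37 is central, so an irreducible representation sends it to +I or -I (Schur).
This locks tr(u) to 2*cos(pi*alpha/12), alpha in 1..11, and tr(v) to 2*cos(pi*beta/37), beta in 1..36, on each component of irreducible characters.
The two central values (-1)^alpha I and (-1)^beta I must be the same matrix, so alpha and beta share a parity.
count pairs: odd alpha (6 choices) x odd beta (18), plus even alpha (5) x even beta (18): 6*18 + 5*18 = 198.
That is 198 components of irreducible characters, and with the reducible (abelian) component the total is 199.

199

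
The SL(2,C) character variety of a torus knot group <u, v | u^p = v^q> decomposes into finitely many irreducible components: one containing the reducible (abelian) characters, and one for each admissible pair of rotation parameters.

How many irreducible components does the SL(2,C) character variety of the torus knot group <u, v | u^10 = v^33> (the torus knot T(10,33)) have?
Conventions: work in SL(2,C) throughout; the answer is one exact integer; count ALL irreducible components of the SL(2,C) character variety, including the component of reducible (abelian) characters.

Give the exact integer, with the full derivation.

145

In the torus knot group T(10,33), u^10 = v^33 is central, so an irreducible representation sends it to +I or -I (Schur).
This locks tr(u) to 2*cos(pi*alpha/10), alpha in 1..9, and tr(v) to 2*cos(pi*beta/33), beta in 1..32, on each component of irreducible characters.
The two central values (-1)^alpha I and (-1)^beta I must be the same matrix, so alpha and beta share a parity.
Enumerate parity-matched pairs: 5*16 odd-odd plus 4*16 even-even gives 144.
Total: 144 irreducible-character components + 1 reducible (abelian) component = 145.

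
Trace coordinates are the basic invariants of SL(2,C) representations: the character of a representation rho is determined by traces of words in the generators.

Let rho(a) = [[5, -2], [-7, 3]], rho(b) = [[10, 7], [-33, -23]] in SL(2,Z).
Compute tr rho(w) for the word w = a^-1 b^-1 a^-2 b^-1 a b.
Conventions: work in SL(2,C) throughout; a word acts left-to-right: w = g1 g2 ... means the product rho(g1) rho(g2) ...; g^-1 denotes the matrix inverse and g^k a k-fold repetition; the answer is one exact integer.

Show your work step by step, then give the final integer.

-78

rho(a^-1) = [[3, 2], [7, 5]]
... * rho(b^-1) = [[-23, -7], [33, 10]]  ->  [[-3, -1], [4, 1]]
... * rho(a^-1) = [[3, 2], [7, 5]]  ->  [[-16, -11], [19, 13]]
... * rho(a^-1) = [[3, 2], [7, 5]]  ->  [[-125, -87], [148, 103]]
... * rho(b^-1) = [[-23, -7], [33, 10]]  ->  [[4, 5], [-5, -6]]
... * rho(a) = [[5, -2], [-7, 3]]  ->  [[-15, 7], [17, -8]]
... * rho(b) = [[10, 7], [-33, -23]]  ->  [[-381, -266], [434, 303]]
tr = -381 + 303 = -78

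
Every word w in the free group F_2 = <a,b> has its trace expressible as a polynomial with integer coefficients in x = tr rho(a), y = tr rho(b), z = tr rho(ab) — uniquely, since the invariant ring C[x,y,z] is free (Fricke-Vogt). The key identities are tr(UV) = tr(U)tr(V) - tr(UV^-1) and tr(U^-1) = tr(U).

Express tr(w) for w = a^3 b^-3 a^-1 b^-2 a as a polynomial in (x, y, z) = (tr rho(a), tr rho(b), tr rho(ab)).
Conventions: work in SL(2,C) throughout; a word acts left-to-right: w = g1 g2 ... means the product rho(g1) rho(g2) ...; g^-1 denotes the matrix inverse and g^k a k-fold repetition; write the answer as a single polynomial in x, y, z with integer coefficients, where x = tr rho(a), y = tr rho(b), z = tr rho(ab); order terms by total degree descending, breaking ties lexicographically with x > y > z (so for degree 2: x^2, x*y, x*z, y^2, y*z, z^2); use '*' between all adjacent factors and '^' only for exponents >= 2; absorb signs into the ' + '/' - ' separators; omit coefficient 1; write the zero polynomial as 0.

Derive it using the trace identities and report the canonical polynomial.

x^4*y^4*z - x^5*y^3 - x^3*y^3*z^2 - x^4*y^2*z - 3*x^2*y^4*z + x^5*y + 3*x^3*y^3 + x^3*y*z^2 + 2*x*y^3*z^2 + 5*x^2*y^2*z + y^4*z - 3*x^3*y - x*y^3 - 2*x*y*z^2 - x^2*z - 3*y^2*z + z

tr(a^2) = tr(a) * tr(a) - tr(1) = x^2 - 2
tr(a^3) = tr(a) * tr(a^2) - tr(a) = x^3 - 3*x
tr(a^4) = tr(a) * tr(a^3) - tr(a^2) = x^4 - 4*x^2 + 2
tr(a b a) = tr(a) * tr(b a) - tr(b) = x*z - y
tr(a^2 b a) = tr(a) * tr(a b a) - tr(a b) = x^2*z - x*y - z
tr(a^4 b) = tr(a) * tr(a^2 b a) - tr(a^2 b) = x^3*z - x^2*y - 2*x*z + y
tr(b^-1 a^4) = tr(a^4) * tr(b) - tr(a^4 b) = x^4*y - x^3*z - 3*x^2*y + 2*x*z + y
tr(b^-2 a^4) = tr(b^-1 a^4) * tr(b) - tr(b^-1 a^4 b) = x^4*y^2 - x^3*y*z - x^4 - 3*x^2*y^2 + 2*x*y*z + 4*x^2 + y^2 - 2
tr(b^-2 a^4 b^-1) = tr(b^-2 a^4) * tr(b) - tr(b^-2 a^4 b) = x^4*y^3 - x^3*y^2*z - 2*x^4*y - 3*x^2*y^3 + x^3*z + 2*x*y^2*z + 7*x^2*y + y^3 - 2*x*z - 3*y
tr(a^5) = tr(a) * tr(a^4) - tr(a^3) = x^5 - 5*x^3 + 5*x
tr(a^5 b) = tr(a) * tr(a^2 b a^2) - tr(a^2 b a) = x^4*z - x^3*y - 3*x^2*z + 2*x*y + z
tr(a^4 b^-1 a) = tr(a^5) * tr(b) - tr(a^5 b) = x^5*y - x^4*z - 4*x^3*y + 3*x^2*z + 3*x*y - z
tr(b a b a) = tr(b a) * tr(b a) - tr(1) = z^2 - 2
tr(b a b) = tr(b) * tr(a b) - tr(a) = y*z - x
tr(a b a b a) = tr(a) * tr(b a b a) - tr(b a b) = x*z^2 - y*z - x
tr(a^2 b a b a) = tr(a) * tr(a b a b a) - tr(a b a b) = x^2*z^2 - x*y*z - x^2 - z^2 + 2
tr(a b a^4 b) = tr(a) * tr(a^2 b a b a) - tr(a^2 b a b) = x^3*z^2 - x^2*y*z - x^3 - 2*x*z^2 + y*z + 3*x
tr(a^4 b^-1 a b) = tr(a b a^4) * tr(b) - tr(a b a^4 b) = x^4*y*z - x^3*y^2 - x^3*z^2 - 2*x^2*y*z + x^3 + 2*x*y^2 + 2*x*z^2 - 3*x
tr(b^-1 a^4 b^-1 a) = tr(a^4 b^-1 a) * tr(b) - tr(a^4 b^-1 a b) = x^5*y^2 - 2*x^4*y*z - 3*x^3*y^2 + x^3*z^2 + 5*x^2*y*z - x^3 + x*y^2 - 2*x*z^2 - y*z + 3*x
tr(b^-2 a^4 b^-1 a) = tr(b^-1 a^4 b^-1 a) * tr(b) - tr(b^-1 a^4 b^-1 a b) = x^5*y^3 - 2*x^4*y^2*z - x^5*y - 3*x^3*y^3 + x^3*y*z^2 + x^4*z + 5*x^2*y^2*z + 3*x^3*y + x*y^3 - 2*x*y*z^2 - 3*x^2*z - y^2*z + z
tr(b^-1 a^-1 b^-2 a^4) = tr(b^-2 a^4 b^-1) * tr(a) - tr(b^-2 a^4 b^-1 a) = x^4*y^2*z - x^5*y - x^3*y*z^2 - 3*x^2*y^2*z + 4*x^3*y + 2*x*y*z^2 + x^2*z + y^2*z - 3*x*y - z
tr(a^3 b^-1) = tr(a^3) * tr(b) - tr(a^3 b) = x^3*y - x^2*z - 2*x*y + z
tr(b^-2 a^3) = tr(a^3 b^-1) * tr(b) - tr(a^3) = x^3*y^2 - x^2*y*z - x^3 - 2*x*y^2 + y*z + 3*x
tr(a^-1 b^-2 a^4 b^-2) = tr(b^-1 a^-1 b^-2 a^4) * tr(b) - tr(b^-1 a^-1 b^-2 a^4 b) = x^4*y^3*z - x^5*y^2 - x^3*y^2*z^2 - 3*x^2*y^3*z + 3*x^3*y^2 + 2*x*y^2*z^2 + 2*x^2*y*z + y^3*z + x^3 - x*y^2 - 2*y*z - 3*x
tr(a^3 b^-3 a^-1 b^-2 a) = tr(a^-1 b^-2 a^4 b^-2) * tr(b) - tr(a^-1 b^-2 a^4 b^-1) = x^4*y^4*z - x^5*y^3 - x^3*y^3*z^2 - x^4*y^2*z - 3*x^2*y^4*z + x^5*y + 3*x^3*y^3 + x^3*y*z^2 + 2*x*y^3*z^2 + 5*x^2*y^2*z + y^4*z - 3*x^3*y - x*y^3 - 2*x*y*z^2 - x^2*z - 3*y^2*z + z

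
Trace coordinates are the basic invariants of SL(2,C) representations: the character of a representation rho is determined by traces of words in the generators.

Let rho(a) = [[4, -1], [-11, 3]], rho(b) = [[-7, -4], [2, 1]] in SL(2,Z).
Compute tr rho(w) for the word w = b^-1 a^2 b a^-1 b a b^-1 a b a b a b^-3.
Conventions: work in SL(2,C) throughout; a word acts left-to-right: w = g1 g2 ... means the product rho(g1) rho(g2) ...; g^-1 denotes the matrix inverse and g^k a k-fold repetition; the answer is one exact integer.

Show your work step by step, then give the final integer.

1572582673025

rho(b^-1) = [[1, 4], [-2, -7]]
... * rho(a) = [[4, -1], [-11, 3]]  ->  [[-40, 11], [69, -19]]
... * rho(a) = [[4, -1], [-11, 3]]  ->  [[-281, 73], [485, -126]]
... * rho(b) = [[-7, -4], [2, 1]]  ->  [[2113, 1197], [-3647, -2066]]
... * rho(a^-1) = [[3, 1], [11, 4]]  ->  [[19506, 6901], [-33667, -11911]]
... * rho(b) = [[-7, -4], [2, 1]]  ->  [[-122740, -71123], [211847, 122757]]
... * rho(a) = [[4, -1], [-11, 3]]  ->  [[291393, -90629], [-502939, 156424]]
... * rho(b^-1) = [[1, 4], [-2, -7]]  ->  [[472651, 1799975], [-815787, -3106724]]
... * rho(a) = [[4, -1], [-11, 3]]  ->  [[-17909121, 4927274], [30910816, -8504385]]
... * rho(b) = [[-7, -4], [2, 1]]  ->  [[135218395, 76563758], [-233384482, -132147649]]
... * rho(a) = [[4, -1], [-11, 3]]  ->  [[-301327758, 94472879], [520086211, -163058465]]
... * rho(b) = [[-7, -4], [2, 1]]  ->  [[2298240064, 1299783911], [-3966720407, -2243403309]]
... * rho(a) = [[4, -1], [-11, 3]]  ->  [[-5104662765, 1601111669], [8810554771, -2763489520]]
... * rho(b^-1) = [[1, 4], [-2, -7]]  ->  [[-8306886103, -31626432743], [14337533811, 54586645724]]
... * rho(b^-1) = [[1, 4], [-2, -7]]  ->  [[54945979383, 188157484789], [-94835757637, -324756384824]]
... * rho(b^-1) = [[1, 4], [-2, -7]]  ->  [[-321368990195, -1097318475991], [554677012011, 1893951663220]]
tr = -321368990195 + 1893951663220 = 1572582673025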